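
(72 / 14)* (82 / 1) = 2952/7 = 421.71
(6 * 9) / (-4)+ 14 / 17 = -431/34 = -12.68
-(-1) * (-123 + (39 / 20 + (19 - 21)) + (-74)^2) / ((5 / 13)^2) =18092971/500 = 36185.94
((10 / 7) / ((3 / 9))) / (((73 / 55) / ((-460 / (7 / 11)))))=-8349000/3577 = -2334.08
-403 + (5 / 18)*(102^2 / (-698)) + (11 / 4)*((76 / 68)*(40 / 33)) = -7180382/17799 = -403.41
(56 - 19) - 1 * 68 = -31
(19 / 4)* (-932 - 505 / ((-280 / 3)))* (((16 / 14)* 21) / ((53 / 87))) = -257317551/1484 = -173394.58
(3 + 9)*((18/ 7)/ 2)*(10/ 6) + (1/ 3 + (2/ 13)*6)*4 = 8392/273 = 30.74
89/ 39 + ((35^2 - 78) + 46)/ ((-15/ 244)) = -3783751/195 = -19403.85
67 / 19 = 3.53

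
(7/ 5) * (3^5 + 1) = 1708/5 = 341.60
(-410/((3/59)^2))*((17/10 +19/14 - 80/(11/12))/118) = 78431237/693 = 113176.39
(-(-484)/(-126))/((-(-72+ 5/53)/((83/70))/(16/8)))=-1064558/8403255 = -0.13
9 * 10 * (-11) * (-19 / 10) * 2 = 3762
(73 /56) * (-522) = -19053/28 = -680.46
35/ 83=0.42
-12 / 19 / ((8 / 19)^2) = -57/16 = -3.56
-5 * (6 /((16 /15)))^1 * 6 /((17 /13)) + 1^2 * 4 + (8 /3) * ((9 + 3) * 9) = 11081/68 = 162.96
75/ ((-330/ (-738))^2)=375.10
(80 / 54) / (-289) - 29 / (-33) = 74989/85833 = 0.87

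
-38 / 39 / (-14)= 19/273 = 0.07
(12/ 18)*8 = 16/3 = 5.33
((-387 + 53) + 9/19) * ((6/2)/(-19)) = 52.66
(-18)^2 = 324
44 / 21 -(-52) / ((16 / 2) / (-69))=-18749/42 = -446.40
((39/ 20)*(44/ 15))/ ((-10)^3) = -143/25000 = -0.01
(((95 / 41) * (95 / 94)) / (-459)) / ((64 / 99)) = -0.01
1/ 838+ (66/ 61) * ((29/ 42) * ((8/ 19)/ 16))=70887/3399347 = 0.02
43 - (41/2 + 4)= 37/2 = 18.50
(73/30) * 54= 131.40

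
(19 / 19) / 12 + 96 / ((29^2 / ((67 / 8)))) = 10489/10092 = 1.04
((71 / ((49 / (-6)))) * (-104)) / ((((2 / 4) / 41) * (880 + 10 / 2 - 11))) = 1816464/21413 = 84.83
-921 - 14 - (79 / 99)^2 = -935.64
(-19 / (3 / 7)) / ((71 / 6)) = -3.75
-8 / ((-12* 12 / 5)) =5/18 = 0.28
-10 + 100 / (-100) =-11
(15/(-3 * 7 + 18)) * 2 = -10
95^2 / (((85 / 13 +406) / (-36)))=-4223700/5363 = -787.56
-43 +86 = 43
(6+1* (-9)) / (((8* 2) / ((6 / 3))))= -3/8 = -0.38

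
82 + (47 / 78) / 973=6223355/75894 = 82.00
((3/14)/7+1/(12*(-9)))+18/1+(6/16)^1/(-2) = 377507/21168 = 17.83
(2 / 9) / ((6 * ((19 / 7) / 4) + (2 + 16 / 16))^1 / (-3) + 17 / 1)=28/1845 = 0.02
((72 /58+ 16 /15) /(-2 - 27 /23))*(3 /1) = -23092/10585 = -2.18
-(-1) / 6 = 1/6 = 0.17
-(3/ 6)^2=-1/4 = -0.25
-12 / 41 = -0.29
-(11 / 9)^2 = -121/81 = -1.49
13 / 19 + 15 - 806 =-15016/19 = -790.32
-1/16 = -0.06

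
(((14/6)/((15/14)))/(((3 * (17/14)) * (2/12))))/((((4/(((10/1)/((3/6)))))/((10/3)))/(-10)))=-274400/459 = -597.82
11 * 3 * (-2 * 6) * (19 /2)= -3762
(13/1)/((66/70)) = 455/33 = 13.79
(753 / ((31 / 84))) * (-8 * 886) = -448330176/31 = -14462263.74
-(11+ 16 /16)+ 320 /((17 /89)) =28276/17 = 1663.29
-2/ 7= -0.29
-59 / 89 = -0.66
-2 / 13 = -0.15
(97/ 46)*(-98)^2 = 465794/23 = 20251.91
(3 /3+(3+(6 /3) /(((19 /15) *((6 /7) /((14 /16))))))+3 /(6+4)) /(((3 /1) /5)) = 9.85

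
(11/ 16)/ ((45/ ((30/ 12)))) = 11/288 = 0.04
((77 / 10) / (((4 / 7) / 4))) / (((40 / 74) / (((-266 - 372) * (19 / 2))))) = -120874523/200 = -604372.62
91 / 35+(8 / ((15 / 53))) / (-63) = 2033/945 = 2.15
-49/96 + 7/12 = 7/96 = 0.07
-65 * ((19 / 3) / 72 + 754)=-10587395/216 = -49015.72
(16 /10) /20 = 2/25 = 0.08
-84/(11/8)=-672/11 = -61.09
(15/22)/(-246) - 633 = -1141937/1804 = -633.00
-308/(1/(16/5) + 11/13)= -64064/241 = -265.83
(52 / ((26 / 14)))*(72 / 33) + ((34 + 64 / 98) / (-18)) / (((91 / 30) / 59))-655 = -30967317/49049 = -631.35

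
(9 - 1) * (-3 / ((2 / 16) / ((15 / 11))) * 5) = -14400/11 = -1309.09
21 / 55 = 0.38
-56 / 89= -0.63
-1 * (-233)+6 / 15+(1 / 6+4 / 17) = 233.80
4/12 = 1/3 = 0.33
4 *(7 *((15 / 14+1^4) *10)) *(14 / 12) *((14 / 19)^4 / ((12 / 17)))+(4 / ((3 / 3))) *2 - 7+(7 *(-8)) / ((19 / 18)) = 270382081/1172889 = 230.53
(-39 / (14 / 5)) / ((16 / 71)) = -13845/224 = -61.81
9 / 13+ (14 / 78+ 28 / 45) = 874/585 = 1.49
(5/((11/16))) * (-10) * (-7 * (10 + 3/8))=58100/11 = 5281.82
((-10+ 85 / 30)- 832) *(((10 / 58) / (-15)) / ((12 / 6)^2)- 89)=155949055/2088 = 74688.24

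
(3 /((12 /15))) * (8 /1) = 30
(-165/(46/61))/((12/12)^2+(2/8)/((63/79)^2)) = -79895970/508691 = -157.06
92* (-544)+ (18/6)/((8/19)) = -400327/8 = -50040.88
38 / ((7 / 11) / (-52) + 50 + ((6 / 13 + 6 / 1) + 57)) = 21736/64893 = 0.33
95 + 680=775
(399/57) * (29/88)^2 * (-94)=-276689/3872 = -71.46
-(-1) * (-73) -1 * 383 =-456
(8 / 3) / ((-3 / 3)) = -8/3 = -2.67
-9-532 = -541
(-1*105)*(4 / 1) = -420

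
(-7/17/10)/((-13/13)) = 7/170 = 0.04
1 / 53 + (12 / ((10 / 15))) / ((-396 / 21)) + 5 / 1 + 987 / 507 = 1184505/197054 = 6.01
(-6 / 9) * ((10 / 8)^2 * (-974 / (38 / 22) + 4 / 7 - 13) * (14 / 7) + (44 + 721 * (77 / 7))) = -6569125/1596 = -4115.99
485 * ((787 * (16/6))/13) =3053560/39 = 78296.41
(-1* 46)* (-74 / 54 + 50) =-60398/27 = -2236.96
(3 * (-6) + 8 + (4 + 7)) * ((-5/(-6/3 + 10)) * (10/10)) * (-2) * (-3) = -15/4 = -3.75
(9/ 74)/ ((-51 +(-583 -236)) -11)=-9/65194 = 0.00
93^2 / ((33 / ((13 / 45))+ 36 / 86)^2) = 300294241/456377769 = 0.66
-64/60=-16/15 = -1.07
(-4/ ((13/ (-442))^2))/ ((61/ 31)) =-143344/61 = -2349.90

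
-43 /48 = -0.90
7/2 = 3.50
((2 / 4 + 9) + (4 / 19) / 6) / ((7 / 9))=3261/266 = 12.26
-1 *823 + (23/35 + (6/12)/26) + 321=-912409/1820 = -501.32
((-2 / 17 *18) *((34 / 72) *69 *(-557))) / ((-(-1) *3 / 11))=140921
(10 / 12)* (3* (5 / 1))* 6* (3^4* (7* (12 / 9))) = 56700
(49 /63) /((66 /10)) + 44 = 13103/297 = 44.12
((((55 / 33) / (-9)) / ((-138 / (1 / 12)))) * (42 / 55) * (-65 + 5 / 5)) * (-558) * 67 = 465248/2277 = 204.32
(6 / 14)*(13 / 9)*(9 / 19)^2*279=97929/2527 = 38.75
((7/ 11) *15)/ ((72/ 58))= 1015/132 = 7.69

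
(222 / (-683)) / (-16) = 111/5464 = 0.02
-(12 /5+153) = -777/5 = -155.40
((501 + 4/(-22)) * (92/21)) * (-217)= -15711668/33 = -476111.15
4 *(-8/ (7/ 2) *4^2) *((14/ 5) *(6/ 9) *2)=-8192/15 = -546.13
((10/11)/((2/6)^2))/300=3/110 = 0.03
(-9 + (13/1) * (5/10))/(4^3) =-5/128 = -0.04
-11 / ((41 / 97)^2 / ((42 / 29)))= -4346958/48749 = -89.17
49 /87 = 0.56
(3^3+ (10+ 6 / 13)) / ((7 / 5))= 2435/91 = 26.76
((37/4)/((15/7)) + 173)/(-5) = -10639/300 = -35.46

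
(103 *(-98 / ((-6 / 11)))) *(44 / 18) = 1221374/27 = 45236.07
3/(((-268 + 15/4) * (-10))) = 6/5285 = 0.00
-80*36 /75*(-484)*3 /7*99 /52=15164.62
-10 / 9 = -1.11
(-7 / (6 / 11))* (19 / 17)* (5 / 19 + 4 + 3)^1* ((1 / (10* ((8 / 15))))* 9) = -47817/272 = -175.80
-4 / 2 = -2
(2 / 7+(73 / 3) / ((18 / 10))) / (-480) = -2609/90720 = -0.03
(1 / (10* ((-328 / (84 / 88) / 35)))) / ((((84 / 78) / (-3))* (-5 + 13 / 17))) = -1547/230912 = -0.01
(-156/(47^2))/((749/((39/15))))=-2028/8272705 = 0.00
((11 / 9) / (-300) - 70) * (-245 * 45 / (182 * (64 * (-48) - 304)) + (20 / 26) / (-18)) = 740356087/426591360 = 1.74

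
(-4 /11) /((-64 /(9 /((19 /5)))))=45/3344 = 0.01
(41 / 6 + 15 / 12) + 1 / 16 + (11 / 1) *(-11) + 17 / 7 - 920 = -346223/336 = -1030.43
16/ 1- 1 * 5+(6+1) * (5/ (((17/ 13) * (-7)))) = 122/17 = 7.18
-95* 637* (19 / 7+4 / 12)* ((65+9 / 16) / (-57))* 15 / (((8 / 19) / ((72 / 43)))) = 544116300/43 = 12653867.44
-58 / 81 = -0.72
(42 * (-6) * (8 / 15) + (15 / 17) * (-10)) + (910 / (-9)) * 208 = -16198366/765 = -21174.33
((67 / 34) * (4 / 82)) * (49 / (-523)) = -3283/364531 = -0.01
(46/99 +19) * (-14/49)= -3854/693 = -5.56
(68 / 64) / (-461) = -17/7376 = 0.00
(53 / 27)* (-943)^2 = 47130197/27 = 1745562.85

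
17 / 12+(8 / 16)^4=71/48 = 1.48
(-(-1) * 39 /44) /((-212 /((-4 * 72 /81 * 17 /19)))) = 442/33231 = 0.01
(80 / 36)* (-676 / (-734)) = 2.05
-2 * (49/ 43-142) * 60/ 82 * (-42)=-15263640/1763 = -8657.77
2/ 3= 0.67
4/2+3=5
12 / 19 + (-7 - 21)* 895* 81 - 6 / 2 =-38567385/19 = -2029862.37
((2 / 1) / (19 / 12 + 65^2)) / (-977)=-24/49552463 = 0.00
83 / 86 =0.97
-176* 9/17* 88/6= -23232/17 = -1366.59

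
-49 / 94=-0.52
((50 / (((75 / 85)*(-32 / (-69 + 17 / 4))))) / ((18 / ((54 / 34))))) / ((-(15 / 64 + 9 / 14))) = -9065/786 = -11.53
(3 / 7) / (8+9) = 3/119 = 0.03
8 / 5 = 1.60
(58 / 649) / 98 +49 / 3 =1558336/95403 = 16.33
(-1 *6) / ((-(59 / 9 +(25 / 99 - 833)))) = -594/81793 = -0.01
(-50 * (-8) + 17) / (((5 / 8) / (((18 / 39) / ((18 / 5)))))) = 85.54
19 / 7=2.71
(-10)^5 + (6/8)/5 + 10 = -1999797/20 = -99989.85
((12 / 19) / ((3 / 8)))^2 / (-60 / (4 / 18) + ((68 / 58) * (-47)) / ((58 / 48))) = -0.01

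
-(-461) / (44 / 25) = 261.93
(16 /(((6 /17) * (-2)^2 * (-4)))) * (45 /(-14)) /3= 85/28 = 3.04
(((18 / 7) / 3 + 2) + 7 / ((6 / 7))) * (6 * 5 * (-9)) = -20835/7 = -2976.43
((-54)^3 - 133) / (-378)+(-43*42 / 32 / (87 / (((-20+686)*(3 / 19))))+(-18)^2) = 560439965/833112 = 672.71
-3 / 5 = -0.60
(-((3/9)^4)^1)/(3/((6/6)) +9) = -1/972 = 0.00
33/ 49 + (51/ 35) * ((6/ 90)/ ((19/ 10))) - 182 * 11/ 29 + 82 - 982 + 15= -128692068/134995 = -953.31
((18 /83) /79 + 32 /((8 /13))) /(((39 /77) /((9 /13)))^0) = 340982/6557 = 52.00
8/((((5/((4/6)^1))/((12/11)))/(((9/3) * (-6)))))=-1152/55 = -20.95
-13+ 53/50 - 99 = -5547/50 = -110.94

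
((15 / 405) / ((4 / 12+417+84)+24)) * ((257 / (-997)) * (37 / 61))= -9509/862628328 = 0.00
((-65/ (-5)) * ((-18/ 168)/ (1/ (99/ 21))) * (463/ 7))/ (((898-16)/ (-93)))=6157437/134456 = 45.80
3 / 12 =1/4 = 0.25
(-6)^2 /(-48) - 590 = -2363/4 = -590.75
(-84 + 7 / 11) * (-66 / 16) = 2751/8 = 343.88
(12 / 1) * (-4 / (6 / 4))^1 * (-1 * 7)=224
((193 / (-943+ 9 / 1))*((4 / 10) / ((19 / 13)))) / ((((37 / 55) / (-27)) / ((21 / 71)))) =15648633/23309371 = 0.67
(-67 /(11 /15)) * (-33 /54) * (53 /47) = 62.96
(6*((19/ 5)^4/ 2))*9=3518667/625 = 5629.87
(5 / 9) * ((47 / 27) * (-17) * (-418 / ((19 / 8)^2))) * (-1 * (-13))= 73124480/4617 = 15838.09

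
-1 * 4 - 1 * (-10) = 6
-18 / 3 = -6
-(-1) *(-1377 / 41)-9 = -1746/41 = -42.59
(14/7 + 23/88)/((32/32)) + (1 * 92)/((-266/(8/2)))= 10275/11704 = 0.88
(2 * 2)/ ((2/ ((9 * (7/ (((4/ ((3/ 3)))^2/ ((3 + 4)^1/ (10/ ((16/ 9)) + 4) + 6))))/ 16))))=2331/704 = 3.31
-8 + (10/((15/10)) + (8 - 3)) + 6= 29/3 = 9.67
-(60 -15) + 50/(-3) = -61.67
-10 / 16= -5/8 = -0.62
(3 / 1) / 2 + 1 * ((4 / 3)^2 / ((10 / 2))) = 167/90 = 1.86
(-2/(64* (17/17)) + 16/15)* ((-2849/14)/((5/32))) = -202279/150 = -1348.53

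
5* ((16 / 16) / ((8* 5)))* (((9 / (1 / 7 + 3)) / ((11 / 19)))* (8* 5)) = 5985/242 = 24.73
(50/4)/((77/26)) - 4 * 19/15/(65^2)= 20591023/4879875 = 4.22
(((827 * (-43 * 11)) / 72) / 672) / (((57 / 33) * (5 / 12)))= -4302881/383040 = -11.23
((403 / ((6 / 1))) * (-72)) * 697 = -3370692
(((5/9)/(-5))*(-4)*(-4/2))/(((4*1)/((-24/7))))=16/21 = 0.76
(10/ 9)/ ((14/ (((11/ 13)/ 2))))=55/1638 = 0.03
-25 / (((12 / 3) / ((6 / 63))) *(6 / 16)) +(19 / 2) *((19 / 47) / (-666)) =-232709/146076 = -1.59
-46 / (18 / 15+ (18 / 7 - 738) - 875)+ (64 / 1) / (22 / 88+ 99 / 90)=72136910/1520721 = 47.44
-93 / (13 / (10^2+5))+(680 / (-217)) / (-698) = -739528325/984529 = -751.15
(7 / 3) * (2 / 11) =14/33 = 0.42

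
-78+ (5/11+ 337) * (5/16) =302/11 = 27.45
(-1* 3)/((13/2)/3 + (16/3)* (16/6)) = -54/295 = -0.18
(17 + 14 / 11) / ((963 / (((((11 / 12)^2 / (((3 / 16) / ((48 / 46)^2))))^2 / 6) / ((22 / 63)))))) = 58110976/269486883 = 0.22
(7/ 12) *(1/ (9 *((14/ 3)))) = 1/72 = 0.01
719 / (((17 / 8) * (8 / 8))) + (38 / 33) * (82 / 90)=8568206/25245 = 339.40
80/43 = 1.86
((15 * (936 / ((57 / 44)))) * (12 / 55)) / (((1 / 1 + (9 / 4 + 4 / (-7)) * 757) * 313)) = 32256/5429611 = 0.01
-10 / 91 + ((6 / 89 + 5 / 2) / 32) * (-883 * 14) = -257077727/259168 = -991.93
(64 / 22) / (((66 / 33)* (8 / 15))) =30/11 = 2.73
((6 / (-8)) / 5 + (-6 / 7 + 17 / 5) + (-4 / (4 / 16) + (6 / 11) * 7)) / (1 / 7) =-3015/44 = -68.52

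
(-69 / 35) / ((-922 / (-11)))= -759/32270 = -0.02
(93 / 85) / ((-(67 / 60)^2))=-66960/76313 = -0.88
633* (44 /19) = 27852/19 = 1465.89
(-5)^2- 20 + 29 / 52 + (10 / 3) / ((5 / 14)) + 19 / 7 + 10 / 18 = 59495/3276 = 18.16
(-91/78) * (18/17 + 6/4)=-203/68 = -2.99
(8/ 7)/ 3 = 8/21 = 0.38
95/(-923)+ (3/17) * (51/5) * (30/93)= 13669/28613 = 0.48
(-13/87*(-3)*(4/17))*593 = 30836/493 = 62.55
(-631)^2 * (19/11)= 7565059/11 = 687732.64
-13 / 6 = -2.17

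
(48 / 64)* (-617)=-1851/4 = -462.75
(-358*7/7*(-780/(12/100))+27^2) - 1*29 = 2327700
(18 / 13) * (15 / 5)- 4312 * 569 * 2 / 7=-9113050/13 = -701003.85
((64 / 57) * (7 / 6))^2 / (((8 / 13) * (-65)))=-6272/146205 = -0.04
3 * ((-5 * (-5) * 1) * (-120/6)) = -1500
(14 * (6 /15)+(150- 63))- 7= 428/5 = 85.60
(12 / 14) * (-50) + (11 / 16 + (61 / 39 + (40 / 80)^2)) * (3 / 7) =-60839/1456 = -41.79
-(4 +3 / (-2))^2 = -25/4 = -6.25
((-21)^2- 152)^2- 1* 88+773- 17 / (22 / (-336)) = 929122/11 = 84465.64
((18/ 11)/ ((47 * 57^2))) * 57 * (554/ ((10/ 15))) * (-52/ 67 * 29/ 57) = -2506296/12504679 = -0.20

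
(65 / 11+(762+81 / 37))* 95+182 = 73341.34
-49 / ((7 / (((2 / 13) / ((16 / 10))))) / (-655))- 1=22873/52 = 439.87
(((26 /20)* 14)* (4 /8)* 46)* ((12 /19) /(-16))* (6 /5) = -18837/950 = -19.83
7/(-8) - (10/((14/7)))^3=-1007/8 = -125.88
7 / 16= 0.44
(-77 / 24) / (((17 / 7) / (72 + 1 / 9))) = -349811/3672 = -95.26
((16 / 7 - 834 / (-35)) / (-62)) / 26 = -457/28210 = -0.02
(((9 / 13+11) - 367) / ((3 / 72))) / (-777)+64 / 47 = 12.34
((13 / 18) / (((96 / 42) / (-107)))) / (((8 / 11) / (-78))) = 1392391/384 = 3626.02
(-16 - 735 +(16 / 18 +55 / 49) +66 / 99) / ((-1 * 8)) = 165005/1764 = 93.54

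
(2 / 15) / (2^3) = 1/60 = 0.02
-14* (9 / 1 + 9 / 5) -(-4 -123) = -121/5 = -24.20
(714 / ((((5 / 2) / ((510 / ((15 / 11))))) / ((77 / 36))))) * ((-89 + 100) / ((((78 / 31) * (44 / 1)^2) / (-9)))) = -4828901/1040 = -4643.17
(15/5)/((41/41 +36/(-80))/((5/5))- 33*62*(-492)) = 60/20132651 = 0.00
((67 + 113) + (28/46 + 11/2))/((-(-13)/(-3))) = -42.95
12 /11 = 1.09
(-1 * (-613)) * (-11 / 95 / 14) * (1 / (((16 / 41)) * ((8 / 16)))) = -25.98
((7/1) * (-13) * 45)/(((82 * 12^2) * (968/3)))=-1365/1270016 = 0.00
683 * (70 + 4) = 50542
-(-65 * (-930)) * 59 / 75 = -47554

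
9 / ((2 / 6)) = 27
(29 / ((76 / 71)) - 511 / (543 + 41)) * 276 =274965/38 = 7235.92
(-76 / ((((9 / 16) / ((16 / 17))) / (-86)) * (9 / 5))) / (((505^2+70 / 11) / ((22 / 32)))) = 12653696/772592013 = 0.02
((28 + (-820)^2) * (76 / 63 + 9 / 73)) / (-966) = -89389070/96579 = -925.55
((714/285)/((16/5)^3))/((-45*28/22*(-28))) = 935/19611648 = 0.00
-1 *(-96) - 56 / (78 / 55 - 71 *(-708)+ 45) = 265657048/2767293 = 96.00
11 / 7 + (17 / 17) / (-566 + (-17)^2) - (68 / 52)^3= -2847427/4259983 = -0.67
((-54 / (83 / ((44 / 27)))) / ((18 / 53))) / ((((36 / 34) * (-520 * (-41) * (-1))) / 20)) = 9911/3583359 = 0.00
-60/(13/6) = -360/13 = -27.69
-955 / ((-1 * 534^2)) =955/285156 = 0.00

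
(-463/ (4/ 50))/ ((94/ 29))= -335675/188 = -1785.51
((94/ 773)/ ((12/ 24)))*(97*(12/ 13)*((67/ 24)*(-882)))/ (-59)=908.80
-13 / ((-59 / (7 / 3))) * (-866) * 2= -157612/177 = -890.46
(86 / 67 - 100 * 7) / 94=-23407/3149 = -7.43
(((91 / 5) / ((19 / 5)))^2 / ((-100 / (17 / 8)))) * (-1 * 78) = 5490303/144400 = 38.02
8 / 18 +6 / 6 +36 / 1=337/9 = 37.44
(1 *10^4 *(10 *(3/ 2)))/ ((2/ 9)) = 675000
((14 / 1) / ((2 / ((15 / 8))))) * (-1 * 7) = -735/8 = -91.88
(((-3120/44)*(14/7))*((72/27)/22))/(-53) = 2080/6413 = 0.32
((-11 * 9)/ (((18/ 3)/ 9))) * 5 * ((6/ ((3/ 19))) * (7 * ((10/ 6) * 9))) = -2962575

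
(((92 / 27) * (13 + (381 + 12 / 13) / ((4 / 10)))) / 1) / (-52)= -63.42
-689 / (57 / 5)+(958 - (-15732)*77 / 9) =7723133/57 = 135493.56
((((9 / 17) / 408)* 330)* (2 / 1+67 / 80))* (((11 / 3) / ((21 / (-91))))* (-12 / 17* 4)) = 54.51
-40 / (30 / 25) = -100/3 = -33.33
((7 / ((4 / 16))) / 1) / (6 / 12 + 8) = 56/17 = 3.29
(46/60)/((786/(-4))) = -23/5895 = 0.00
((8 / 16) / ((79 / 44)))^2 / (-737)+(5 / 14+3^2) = 54776641/5854058 = 9.36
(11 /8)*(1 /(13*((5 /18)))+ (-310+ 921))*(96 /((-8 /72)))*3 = -141608412/65 = -2178590.95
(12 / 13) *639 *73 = 559764/13 = 43058.77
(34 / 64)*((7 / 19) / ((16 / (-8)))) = -119/1216 = -0.10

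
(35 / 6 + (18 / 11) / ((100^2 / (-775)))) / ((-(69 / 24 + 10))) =-37663/84975 = -0.44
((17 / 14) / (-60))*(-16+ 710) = -5899/420 = -14.05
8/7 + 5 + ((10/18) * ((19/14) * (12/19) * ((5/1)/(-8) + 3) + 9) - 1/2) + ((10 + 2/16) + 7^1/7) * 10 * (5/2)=48703/168 = 289.90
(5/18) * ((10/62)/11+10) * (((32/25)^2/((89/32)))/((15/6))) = 22380544/34142625 = 0.66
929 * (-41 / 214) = -38089/214 = -177.99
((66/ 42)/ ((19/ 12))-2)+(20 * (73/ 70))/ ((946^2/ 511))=-59250615/59511914 = -1.00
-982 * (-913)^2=-818564758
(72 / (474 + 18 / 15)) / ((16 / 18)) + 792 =69711/88 = 792.17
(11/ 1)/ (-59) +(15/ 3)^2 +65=5299/59 = 89.81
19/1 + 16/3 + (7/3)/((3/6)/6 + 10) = 8917/363 = 24.56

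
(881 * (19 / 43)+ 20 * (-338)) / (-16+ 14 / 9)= 2465469/5590 = 441.05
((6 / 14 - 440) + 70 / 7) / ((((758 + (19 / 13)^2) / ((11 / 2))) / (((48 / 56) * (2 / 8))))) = -5590013/8392916 = -0.67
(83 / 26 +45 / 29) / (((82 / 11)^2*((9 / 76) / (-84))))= -115129322/1901211 = -60.56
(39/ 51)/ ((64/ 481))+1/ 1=7341/1088 = 6.75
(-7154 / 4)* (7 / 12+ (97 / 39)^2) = -147318745/12168 = -12107.06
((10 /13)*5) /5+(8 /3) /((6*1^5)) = 142/117 = 1.21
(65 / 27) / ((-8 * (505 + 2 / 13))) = -845/1418472 = 0.00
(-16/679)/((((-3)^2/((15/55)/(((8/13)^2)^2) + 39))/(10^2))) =-5119075/478016 = -10.71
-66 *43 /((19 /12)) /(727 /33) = -1123848/13813 = -81.36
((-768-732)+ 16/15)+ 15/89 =-2000851/1335 = -1498.76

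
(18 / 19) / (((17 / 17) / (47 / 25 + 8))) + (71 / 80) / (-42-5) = 9.34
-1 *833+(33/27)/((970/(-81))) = -808109/970 = -833.10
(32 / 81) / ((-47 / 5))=-160/3807 = -0.04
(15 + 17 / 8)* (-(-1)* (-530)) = -36305/4 = -9076.25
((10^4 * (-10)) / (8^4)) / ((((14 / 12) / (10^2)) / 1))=-234375/112 = -2092.63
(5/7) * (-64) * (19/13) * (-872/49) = 5301760/4459 = 1189.00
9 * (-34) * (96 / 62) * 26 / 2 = -190944/31 = -6159.48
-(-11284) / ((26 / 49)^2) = 521017/13 = 40078.23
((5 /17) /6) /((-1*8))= -5/816 = -0.01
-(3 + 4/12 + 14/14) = -13/3 = -4.33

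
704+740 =1444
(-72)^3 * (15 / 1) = -5598720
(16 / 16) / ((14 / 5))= 5/14 = 0.36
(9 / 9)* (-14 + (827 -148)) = 665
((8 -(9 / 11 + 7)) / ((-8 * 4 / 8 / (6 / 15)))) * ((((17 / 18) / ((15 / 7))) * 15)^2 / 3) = -14161/53460 = -0.26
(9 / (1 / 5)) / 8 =45/8 = 5.62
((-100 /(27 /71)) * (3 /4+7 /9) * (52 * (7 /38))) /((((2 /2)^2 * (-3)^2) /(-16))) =284284000/41553 = 6841.48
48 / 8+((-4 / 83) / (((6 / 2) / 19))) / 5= 7394/1245 = 5.94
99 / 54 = 11/6 = 1.83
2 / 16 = 1/8 = 0.12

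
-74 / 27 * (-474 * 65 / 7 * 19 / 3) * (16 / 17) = 231033920/3213 = 71905.98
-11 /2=-5.50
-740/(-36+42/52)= 3848/183 = 21.03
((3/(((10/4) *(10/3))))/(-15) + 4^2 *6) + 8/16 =24119/250 = 96.48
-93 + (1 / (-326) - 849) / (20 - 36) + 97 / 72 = -1811573/46944 = -38.59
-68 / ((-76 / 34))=578/19 = 30.42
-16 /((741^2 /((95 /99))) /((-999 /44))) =740/1165593 = 0.00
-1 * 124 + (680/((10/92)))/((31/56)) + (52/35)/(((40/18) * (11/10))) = 133406674/11935 = 11177.77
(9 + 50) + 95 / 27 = 1688/27 = 62.52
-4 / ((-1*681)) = 4/681 = 0.01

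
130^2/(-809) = -16900/809 = -20.89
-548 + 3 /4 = -2189/4 = -547.25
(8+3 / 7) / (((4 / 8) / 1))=118/7 = 16.86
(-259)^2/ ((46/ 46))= 67081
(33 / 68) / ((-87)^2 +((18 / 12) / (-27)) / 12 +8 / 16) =1782/27795187 = 0.00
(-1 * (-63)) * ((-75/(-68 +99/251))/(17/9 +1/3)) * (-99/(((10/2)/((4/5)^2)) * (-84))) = 2012769/424225 = 4.74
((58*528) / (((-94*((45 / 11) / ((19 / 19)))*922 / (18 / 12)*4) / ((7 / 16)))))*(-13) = 319319/1733360 = 0.18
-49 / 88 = -0.56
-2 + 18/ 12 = -0.50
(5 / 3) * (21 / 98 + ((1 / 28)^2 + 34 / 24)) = 19195/7056 = 2.72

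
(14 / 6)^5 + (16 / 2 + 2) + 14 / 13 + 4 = 266119/3159 = 84.24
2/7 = 0.29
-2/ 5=-0.40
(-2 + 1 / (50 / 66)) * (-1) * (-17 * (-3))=34.68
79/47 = 1.68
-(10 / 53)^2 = -100/2809 = -0.04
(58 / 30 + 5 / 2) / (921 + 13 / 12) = 266/55325 = 0.00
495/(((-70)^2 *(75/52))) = 429/6125 = 0.07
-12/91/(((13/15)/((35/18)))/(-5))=250/169 = 1.48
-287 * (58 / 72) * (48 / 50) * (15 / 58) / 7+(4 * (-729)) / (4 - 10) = 477.80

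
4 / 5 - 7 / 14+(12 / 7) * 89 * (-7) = -10677/10 = -1067.70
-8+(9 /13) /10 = -1031/130 = -7.93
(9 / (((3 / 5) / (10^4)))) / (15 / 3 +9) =75000/7 = 10714.29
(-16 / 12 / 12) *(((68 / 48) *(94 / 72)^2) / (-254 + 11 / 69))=863719/817179840 = 0.00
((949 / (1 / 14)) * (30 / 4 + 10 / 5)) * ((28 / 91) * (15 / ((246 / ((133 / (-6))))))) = -6456485/123 = -52491.75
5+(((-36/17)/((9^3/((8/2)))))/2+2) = 9631/1377 = 6.99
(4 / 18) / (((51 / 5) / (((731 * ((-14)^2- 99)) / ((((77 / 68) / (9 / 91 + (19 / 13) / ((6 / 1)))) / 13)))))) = 24108380/3969 = 6074.17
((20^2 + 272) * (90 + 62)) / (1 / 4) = 408576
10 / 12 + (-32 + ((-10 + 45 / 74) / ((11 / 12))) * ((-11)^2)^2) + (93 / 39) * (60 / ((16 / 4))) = -150002.69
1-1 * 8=-7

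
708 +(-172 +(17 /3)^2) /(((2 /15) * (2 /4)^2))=-10466/3 = -3488.67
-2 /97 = -0.02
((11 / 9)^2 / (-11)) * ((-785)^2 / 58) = -6778475/4698 = -1442.84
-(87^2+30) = -7599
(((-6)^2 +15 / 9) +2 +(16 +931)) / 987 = 2960/2961 = 1.00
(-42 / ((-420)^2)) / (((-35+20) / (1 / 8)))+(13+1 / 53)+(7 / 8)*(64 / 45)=42333517/2968000 = 14.26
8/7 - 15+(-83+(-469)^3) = -722132641/7 = -103161805.86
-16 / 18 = -8/9 = -0.89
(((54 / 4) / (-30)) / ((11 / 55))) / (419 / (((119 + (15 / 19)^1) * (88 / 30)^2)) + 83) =-9914256/367517113 = -0.03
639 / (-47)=-639/47 = -13.60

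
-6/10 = -3/5 = -0.60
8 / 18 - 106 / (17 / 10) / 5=-1840/153 = -12.03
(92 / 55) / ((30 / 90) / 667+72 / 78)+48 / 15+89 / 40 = 76493243/10571000 = 7.24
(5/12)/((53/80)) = 100/159 = 0.63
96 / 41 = 2.34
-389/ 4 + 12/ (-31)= -12107/124 = -97.64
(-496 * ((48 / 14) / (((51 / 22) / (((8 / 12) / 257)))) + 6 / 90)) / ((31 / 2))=-344992/152915 = -2.26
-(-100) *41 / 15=273.33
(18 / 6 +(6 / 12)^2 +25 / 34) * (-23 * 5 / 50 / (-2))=6233/1360 = 4.58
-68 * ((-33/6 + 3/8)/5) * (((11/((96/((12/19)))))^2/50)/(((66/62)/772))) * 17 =779818237/8664000 = 90.01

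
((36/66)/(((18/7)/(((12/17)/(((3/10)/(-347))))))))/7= -13880/561 = -24.74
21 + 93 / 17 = 450/17 = 26.47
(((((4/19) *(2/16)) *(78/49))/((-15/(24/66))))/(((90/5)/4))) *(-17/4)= 442/460845 = 0.00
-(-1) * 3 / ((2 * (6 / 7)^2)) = 2.04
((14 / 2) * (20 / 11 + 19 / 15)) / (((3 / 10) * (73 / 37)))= 263662/7227 = 36.48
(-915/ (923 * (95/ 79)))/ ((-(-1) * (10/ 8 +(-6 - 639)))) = 57828/45157775 = 0.00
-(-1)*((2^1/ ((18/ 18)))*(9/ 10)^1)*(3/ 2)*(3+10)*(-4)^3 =-11232/5 = -2246.40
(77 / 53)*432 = 33264/53 = 627.62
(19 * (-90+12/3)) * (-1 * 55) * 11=988570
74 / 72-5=-3.97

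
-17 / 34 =-1/2 = -0.50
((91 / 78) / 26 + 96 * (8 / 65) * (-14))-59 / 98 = -6343471/38220 = -165.97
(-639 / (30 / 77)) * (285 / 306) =-103873/68 = -1527.54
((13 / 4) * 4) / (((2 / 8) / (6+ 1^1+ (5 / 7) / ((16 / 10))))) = 5421/14 = 387.21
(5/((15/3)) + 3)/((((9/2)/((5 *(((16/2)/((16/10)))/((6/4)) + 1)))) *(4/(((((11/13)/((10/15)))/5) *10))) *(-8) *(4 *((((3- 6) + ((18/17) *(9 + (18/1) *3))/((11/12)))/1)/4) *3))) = -10285/1409076 = -0.01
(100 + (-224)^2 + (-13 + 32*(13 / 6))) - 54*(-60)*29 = 432877/3 = 144292.33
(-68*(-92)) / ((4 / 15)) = 23460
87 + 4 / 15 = 1309/15 = 87.27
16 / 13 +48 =640/13 = 49.23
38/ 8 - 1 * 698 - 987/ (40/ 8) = -17813/20 = -890.65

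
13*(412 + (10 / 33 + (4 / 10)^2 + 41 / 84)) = 124009223/23100 = 5368.36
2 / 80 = 1/40 = 0.02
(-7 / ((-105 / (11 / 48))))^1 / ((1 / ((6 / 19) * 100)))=55/114 = 0.48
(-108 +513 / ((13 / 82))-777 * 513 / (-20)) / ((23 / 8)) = 11990106/1495 = 8020.14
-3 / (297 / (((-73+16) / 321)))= 19/10593 = 0.00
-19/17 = -1.12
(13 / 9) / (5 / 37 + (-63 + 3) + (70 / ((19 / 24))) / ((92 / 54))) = -210197/1159155 = -0.18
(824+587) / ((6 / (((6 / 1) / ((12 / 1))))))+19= 1639/12 = 136.58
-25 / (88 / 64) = -200/11 = -18.18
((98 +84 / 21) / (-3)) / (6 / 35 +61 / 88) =-104720/2663 = -39.32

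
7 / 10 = 0.70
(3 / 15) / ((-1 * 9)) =-1/45 = -0.02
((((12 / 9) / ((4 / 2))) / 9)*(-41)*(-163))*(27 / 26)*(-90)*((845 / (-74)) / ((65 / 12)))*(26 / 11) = 93829320/407 = 230538.87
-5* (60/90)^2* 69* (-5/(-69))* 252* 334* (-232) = 216966400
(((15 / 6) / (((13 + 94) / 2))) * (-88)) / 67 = -440/7169 = -0.06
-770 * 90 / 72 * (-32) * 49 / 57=1509200/57 = 26477.19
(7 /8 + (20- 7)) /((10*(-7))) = -111/560 = -0.20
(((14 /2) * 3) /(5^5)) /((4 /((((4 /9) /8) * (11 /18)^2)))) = 847/24300000 = 0.00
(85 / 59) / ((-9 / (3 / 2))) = -85/354 = -0.24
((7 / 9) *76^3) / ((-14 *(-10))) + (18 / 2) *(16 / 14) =771448/315 = 2449.04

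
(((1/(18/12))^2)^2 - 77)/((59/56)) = -348376/4779 = -72.90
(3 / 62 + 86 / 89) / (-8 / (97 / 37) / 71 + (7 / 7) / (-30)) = -578404695/43501153 = -13.30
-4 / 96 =-1/24 = -0.04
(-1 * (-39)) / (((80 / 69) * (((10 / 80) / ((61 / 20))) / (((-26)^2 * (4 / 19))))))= 55483038/475 = 116806.40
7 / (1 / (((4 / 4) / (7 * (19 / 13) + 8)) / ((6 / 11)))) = 1001/1422 = 0.70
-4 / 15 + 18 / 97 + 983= 1430147/1455 = 982.92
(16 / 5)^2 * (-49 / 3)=-12544/75 = -167.25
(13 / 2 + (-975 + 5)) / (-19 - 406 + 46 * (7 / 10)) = 9635/3928 = 2.45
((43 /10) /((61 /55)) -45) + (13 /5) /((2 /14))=-13983/610 = -22.92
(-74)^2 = 5476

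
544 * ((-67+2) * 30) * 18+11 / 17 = -324604789/17 = -19094399.35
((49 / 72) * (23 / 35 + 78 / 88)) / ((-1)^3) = -16639/15840 = -1.05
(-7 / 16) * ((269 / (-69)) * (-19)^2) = 679763/1104 = 615.73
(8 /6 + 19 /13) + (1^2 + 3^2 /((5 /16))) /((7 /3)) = 21248/1365 = 15.57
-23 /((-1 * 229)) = 0.10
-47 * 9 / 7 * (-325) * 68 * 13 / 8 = 30381975/14 = 2170141.07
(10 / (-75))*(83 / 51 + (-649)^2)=-42962668/765 = -56160.35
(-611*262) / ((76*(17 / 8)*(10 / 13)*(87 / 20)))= -8324264/28101 = -296.23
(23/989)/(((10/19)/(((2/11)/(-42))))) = -19/99330 = 0.00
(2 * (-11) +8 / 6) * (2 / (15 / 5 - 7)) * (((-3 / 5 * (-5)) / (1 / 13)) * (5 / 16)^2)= 10075/256 = 39.36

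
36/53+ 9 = 513/53 = 9.68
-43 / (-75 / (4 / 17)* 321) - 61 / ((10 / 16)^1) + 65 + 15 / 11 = -140624998/4502025 = -31.24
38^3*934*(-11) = -563754928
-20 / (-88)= 5/22 = 0.23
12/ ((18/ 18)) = 12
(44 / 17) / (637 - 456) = 44/3077 = 0.01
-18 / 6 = -3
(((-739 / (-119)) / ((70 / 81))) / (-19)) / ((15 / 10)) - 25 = -1998328/79135 = -25.25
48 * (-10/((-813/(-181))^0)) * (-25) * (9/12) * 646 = 5814000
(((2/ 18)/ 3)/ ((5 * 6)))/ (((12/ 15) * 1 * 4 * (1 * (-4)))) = -1/10368 = 0.00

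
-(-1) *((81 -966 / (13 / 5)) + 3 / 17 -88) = -83618/221 = -378.36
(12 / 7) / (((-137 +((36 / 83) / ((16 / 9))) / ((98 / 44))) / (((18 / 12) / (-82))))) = 10458/45652147 = 0.00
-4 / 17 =-0.24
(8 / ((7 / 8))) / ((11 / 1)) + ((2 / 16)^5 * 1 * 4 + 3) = 2416717/630784 = 3.83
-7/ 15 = -0.47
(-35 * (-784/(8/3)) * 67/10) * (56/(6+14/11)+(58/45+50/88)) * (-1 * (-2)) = 434869463/330 = 1317786.25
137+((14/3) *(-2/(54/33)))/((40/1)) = 73903/540 = 136.86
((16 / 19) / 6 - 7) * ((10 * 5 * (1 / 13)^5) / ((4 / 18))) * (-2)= 58650/7054567 = 0.01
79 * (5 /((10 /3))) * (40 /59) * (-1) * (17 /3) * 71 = -1907060/59 = -32323.05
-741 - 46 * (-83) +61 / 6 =18523/6 = 3087.17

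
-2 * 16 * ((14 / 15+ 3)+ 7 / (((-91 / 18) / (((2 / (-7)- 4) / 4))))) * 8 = -1892864/1365 = -1386.71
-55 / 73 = -0.75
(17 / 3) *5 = 85/3 = 28.33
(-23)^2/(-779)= -529/779 = -0.68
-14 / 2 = -7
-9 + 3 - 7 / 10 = -6.70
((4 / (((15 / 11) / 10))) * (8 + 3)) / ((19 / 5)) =4840/57 = 84.91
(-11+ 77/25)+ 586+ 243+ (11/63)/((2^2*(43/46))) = 821.13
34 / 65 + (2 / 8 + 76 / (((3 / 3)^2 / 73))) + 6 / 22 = 15870271/2860 = 5549.05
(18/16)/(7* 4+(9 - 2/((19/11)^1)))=57/1816 = 0.03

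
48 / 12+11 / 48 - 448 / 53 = -10745/2544 = -4.22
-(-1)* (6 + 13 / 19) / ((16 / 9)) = 1143/304 = 3.76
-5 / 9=-0.56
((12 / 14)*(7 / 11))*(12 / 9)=8/11 = 0.73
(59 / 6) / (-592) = -59/3552 = -0.02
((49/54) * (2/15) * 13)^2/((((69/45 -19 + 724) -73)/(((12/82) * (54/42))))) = 8918/12138255 = 0.00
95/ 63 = 1.51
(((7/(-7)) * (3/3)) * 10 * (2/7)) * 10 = -200/7 = -28.57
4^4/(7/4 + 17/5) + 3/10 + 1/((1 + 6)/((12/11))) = 3978553/79310 = 50.16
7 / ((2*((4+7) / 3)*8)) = 21/176 = 0.12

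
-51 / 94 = -0.54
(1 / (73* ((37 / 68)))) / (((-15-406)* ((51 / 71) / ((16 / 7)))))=-4544/23879541 = 0.00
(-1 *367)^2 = 134689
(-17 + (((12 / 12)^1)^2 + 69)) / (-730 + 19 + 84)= -53/627 = -0.08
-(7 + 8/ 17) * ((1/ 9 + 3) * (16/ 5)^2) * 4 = -3641344/3825 = -951.99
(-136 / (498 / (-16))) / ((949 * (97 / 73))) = 1088/313989 = 0.00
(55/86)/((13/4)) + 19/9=11611/5031 = 2.31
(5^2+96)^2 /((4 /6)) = 21961.50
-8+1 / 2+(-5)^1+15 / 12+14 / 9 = -349/36 = -9.69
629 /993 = 0.63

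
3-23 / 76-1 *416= -31411/76 = -413.30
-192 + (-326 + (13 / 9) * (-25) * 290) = -98912/9 = -10990.22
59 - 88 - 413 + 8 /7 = -3086/7 = -440.86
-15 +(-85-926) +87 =-939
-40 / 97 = -0.41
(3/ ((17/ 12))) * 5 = 180/17 = 10.59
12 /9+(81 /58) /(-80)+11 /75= 33931/23200 = 1.46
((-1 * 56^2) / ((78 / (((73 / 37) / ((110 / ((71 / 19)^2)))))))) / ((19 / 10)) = -577013024/108872907 = -5.30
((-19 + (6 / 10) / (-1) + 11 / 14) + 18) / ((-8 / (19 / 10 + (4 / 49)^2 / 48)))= 2600473/13445600 = 0.19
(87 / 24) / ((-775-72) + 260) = -29/4696 = -0.01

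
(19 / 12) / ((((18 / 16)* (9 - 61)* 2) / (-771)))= 4883/468 = 10.43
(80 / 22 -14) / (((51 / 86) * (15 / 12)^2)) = -52288/4675 = -11.18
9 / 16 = 0.56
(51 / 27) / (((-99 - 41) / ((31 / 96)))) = -527/120960 = 0.00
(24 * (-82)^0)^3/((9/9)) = 13824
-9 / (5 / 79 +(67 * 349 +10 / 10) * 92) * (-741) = 175617/56651639 = 0.00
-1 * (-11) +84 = 95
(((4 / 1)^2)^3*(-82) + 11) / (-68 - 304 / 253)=84972833/17508 = 4853.37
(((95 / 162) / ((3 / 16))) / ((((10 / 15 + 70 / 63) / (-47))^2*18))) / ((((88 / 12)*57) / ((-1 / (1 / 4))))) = -11045/9504 = -1.16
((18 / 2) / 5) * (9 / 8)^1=81/40 = 2.02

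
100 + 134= 234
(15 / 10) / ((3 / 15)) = 15/2 = 7.50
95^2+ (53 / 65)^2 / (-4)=152519691/16900 = 9024.83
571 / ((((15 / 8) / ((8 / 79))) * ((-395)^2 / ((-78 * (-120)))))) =22803456/12325975 = 1.85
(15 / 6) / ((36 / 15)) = 25/24 = 1.04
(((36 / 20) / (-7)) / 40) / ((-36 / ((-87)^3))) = -658503/5600 = -117.59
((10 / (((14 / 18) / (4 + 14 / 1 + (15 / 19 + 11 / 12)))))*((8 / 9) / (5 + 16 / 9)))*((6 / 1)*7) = 1617480/1159 = 1395.58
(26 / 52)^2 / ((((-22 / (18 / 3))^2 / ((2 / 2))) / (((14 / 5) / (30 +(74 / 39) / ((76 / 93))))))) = 2223/1380005 = 0.00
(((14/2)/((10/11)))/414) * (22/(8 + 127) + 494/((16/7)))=17986507/4471200 = 4.02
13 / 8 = 1.62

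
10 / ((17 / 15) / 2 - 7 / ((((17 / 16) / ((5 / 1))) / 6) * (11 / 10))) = -56100/1004821 = -0.06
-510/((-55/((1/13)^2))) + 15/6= 9499/3718 = 2.55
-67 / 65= -1.03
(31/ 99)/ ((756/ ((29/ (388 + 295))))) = 899/51118452 = 0.00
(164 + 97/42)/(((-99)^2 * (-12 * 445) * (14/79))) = -10033/559533744 = 0.00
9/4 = 2.25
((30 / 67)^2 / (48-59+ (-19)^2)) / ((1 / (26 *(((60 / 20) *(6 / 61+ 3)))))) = 37908/273829 = 0.14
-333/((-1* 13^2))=333/169 = 1.97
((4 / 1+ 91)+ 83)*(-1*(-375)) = 66750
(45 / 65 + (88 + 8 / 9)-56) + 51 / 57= 76640/2223 = 34.48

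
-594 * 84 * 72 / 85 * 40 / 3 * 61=-584381952/17 = -34375408.94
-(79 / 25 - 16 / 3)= 163/75 = 2.17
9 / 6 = 3/2 = 1.50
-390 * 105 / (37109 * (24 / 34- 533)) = 696150/335799341 = 0.00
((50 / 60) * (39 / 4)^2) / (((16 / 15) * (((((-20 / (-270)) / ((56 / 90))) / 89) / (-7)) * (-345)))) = 6633081/5888 = 1126.54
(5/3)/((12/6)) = 5/6 = 0.83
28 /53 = 0.53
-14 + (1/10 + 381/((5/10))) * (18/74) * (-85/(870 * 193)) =-14.09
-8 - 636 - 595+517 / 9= -10634/9 = -1181.56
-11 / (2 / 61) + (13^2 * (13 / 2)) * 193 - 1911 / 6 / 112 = 6773509/32 = 211672.16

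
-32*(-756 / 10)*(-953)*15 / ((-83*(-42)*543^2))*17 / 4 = -388824/2719163 = -0.14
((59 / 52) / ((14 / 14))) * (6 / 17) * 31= 5487/442 = 12.41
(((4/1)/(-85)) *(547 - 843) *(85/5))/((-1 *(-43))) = 1184/215 = 5.51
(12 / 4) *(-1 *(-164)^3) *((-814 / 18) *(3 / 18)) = -897627104/9 = -99736344.89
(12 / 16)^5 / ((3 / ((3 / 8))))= 243/8192 = 0.03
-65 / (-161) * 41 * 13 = 34645/161 = 215.19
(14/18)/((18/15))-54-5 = -3151/54 = -58.35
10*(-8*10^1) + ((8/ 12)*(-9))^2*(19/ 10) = -3658/5 = -731.60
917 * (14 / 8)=6419/4 = 1604.75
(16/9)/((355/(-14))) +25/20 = 15079/12780 = 1.18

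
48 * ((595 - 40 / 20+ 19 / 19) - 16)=27744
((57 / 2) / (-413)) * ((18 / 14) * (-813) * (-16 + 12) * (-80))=66731040/2891 = 23082.34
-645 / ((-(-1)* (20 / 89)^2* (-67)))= 1021809/5360 = 190.64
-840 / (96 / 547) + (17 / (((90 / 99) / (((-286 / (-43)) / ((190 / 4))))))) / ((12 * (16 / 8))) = -586541567/122550 = -4786.14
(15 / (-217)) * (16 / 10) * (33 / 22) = -36/217 = -0.17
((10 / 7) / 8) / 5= 1/28 = 0.04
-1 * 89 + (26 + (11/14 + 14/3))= -2417/42 = -57.55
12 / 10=6/5 = 1.20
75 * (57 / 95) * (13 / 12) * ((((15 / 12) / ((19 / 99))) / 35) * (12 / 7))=15.55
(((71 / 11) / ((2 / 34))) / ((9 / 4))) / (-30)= -2414/1485 = -1.63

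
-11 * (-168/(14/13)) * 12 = 20592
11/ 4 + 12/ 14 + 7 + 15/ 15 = 325/28 = 11.61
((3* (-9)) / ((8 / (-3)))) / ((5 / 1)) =81/40 = 2.02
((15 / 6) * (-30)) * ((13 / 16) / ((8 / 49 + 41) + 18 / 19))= -181545/125456 = -1.45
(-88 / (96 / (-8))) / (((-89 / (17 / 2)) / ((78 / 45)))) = -4862/4005 = -1.21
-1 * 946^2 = -894916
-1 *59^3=-205379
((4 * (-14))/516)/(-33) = 14/4257 = 0.00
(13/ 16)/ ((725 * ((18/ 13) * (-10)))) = -169/2088000 = 0.00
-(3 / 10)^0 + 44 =43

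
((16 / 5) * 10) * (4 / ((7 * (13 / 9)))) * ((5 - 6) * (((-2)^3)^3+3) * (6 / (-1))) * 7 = -3518208/13 = -270631.38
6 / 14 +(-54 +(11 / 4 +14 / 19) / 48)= -1366145/25536 = -53.50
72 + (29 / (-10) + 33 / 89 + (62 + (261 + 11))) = 359089/890 = 403.47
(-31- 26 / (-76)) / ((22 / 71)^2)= -5872765/18392 = -319.31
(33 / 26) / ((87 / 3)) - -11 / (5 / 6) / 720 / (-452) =4470653/102242400 = 0.04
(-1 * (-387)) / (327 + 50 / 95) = 7353/6223 = 1.18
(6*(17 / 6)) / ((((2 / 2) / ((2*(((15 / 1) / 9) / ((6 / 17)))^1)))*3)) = 1445/27 = 53.52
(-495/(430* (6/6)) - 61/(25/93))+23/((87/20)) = -41671711/187050 = -222.78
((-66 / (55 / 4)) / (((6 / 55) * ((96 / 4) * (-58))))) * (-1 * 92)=-253/87 = -2.91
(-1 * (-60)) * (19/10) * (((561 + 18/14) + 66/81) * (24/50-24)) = -113237264/75 = -1509830.19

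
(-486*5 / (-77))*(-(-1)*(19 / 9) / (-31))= -5130/2387 = -2.15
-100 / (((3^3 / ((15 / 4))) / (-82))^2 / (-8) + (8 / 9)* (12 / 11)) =-103.23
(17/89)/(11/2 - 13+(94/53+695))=1802/6502607 = 0.00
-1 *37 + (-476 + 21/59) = -30246/59 = -512.64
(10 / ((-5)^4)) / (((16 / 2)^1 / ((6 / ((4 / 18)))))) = 27/500 = 0.05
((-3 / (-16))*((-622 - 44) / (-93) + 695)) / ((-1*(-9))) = 21767/1488 = 14.63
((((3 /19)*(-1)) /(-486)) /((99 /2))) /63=1/9598743 = 0.00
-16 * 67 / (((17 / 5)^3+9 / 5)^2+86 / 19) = -159125000/251462793 = -0.63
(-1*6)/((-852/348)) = 174/71 = 2.45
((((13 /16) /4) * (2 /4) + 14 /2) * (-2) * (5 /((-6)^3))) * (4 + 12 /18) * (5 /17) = 17675/39168 = 0.45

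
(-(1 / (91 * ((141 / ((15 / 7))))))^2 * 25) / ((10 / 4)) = -250/896343721 = 0.00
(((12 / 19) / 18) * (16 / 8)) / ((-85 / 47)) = -188/4845 = -0.04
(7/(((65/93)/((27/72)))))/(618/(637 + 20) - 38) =-0.10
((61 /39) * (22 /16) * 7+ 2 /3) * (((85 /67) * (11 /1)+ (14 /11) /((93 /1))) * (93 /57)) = 521806435/1456312 = 358.31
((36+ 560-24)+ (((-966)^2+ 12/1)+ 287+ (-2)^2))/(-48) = -934031/48 = -19458.98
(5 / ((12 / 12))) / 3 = 5/3 = 1.67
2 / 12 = 1/6 = 0.17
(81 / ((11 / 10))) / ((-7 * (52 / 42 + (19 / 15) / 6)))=-72900/10043 = -7.26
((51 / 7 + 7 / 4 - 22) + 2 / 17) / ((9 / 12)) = -6115/357 = -17.13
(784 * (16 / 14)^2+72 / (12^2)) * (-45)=-92205/2 = -46102.50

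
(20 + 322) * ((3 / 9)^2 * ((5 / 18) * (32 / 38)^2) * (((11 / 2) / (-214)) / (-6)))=1760/54891 = 0.03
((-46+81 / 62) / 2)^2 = 7678441/15376 = 499.38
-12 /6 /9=-2/9 = -0.22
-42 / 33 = -14/11 = -1.27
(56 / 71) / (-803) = -56/57013 = 0.00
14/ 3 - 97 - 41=-400/3 = -133.33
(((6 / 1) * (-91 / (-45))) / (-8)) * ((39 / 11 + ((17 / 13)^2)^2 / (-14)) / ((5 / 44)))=-587023/13182 = -44.53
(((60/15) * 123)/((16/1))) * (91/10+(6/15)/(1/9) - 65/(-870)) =227837/580 = 392.82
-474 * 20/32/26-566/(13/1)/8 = -1751/104 = -16.84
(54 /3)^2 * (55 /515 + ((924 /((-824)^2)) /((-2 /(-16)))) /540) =3671613/106090 = 34.61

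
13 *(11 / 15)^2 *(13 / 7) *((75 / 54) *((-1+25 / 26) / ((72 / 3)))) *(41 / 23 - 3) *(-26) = -20449/22356 = -0.91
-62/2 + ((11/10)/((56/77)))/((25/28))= -14653/500 = -29.31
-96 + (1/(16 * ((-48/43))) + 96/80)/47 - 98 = -193.98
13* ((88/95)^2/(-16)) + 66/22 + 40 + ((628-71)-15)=5273333/9025 = 584.30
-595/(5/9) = -1071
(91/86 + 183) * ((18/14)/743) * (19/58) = 2706759/25942588 = 0.10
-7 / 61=-0.11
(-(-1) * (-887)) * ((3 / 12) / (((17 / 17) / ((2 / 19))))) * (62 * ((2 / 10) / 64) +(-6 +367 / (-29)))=75981307/176320 = 430.93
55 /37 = 1.49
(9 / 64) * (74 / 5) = 333/160 = 2.08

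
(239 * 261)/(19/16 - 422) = -998064/6733 = -148.23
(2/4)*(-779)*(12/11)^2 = -56088/121 = -463.54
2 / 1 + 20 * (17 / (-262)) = 92/131 = 0.70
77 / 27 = 2.85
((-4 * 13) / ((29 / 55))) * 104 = -297440/29 = -10256.55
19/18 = 1.06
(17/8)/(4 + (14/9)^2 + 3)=1377/6104 = 0.23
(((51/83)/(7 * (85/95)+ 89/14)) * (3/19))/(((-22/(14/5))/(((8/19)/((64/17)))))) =-14161/129408620 = 0.00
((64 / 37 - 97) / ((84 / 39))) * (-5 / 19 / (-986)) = -229125/19408424 = -0.01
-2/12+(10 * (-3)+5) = -151/6 = -25.17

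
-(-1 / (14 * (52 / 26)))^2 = -1/784 = 0.00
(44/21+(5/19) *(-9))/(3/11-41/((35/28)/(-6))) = -5995/4324761 = 0.00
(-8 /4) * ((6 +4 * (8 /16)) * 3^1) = -48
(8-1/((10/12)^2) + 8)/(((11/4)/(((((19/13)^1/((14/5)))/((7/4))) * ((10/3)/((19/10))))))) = 640/231 = 2.77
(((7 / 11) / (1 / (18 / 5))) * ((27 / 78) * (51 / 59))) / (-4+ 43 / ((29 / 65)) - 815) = -838593/884028860 = 0.00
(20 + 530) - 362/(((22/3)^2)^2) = 64405739/117128 = 549.87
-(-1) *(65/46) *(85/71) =5525/3266 = 1.69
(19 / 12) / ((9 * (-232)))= -19/25056 = 0.00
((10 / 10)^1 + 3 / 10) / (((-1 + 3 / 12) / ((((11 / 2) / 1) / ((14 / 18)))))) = -429/35 = -12.26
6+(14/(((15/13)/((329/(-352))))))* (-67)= 2021753/2640 = 765.82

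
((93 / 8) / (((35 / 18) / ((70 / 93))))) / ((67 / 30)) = 135/67 = 2.01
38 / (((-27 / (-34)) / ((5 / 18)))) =3230/243 = 13.29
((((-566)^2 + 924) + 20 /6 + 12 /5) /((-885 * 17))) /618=-2409643/69733575 = -0.03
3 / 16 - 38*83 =-50461/16 = -3153.81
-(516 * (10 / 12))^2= -184900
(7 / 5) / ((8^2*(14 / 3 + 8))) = 21/12160 = 0.00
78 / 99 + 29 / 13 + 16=8159/429 = 19.02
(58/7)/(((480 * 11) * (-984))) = -29/18184320 = 0.00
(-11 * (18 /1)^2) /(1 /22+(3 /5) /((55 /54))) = -1960200/349 = -5616.62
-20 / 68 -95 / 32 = -1775/544 = -3.26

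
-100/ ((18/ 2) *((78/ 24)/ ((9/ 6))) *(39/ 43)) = -8600/1521 = -5.65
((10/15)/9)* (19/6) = 19/81 = 0.23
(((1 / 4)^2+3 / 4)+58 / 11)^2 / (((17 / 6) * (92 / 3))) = 607257/1424896 = 0.43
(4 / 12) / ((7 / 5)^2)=25/147 = 0.17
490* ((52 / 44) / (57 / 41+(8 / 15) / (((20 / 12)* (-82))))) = 133250/319 = 417.71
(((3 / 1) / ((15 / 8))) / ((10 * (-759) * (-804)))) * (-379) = -379/3813975 = 0.00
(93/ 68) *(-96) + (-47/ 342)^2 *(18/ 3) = -43473055/331398 = -131.18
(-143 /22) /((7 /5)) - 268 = -3817/14 = -272.64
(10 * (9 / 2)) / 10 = 4.50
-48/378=-8/63 = -0.13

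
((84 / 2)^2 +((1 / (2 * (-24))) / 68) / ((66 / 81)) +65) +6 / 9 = 131384677/71808 = 1829.67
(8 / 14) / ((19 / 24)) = 96/133 = 0.72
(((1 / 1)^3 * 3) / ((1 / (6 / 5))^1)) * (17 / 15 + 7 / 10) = 33/5 = 6.60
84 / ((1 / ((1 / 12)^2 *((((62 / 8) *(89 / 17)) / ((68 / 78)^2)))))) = 9791691/314432 = 31.14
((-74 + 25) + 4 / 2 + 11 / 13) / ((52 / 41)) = -6150/169 = -36.39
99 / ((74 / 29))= 2871/74 = 38.80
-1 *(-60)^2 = -3600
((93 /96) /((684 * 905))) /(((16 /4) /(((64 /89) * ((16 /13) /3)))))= 62/537154605 = 0.00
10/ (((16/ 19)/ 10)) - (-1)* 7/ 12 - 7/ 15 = 1783/15 = 118.87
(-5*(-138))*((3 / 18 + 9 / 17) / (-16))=-8165/272 = -30.02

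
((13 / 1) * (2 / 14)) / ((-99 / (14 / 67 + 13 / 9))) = -12961/417879 = -0.03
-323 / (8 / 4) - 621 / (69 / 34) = -935/2 = -467.50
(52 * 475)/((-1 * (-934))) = 12350/467 = 26.45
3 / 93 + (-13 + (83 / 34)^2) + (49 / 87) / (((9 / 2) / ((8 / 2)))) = -182605087/28059588 = -6.51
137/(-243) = -137/243 = -0.56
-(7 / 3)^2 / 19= -49/171 = -0.29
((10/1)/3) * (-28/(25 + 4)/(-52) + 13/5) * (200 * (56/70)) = 1579520/1131 = 1396.57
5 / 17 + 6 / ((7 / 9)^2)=8507/833 = 10.21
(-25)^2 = 625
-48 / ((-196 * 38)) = 6/931 = 0.01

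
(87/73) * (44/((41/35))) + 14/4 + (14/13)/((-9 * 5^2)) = 844980871/17509050 = 48.26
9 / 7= 1.29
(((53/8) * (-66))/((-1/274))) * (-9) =-2156517/2 = -1078258.50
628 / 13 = 48.31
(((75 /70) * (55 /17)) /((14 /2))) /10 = 165/3332 = 0.05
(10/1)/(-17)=-10/17 = -0.59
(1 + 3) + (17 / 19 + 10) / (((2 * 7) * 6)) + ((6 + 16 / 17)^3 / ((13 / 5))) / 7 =764672353/33978308 = 22.50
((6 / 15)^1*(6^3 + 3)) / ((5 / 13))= 5694/25 = 227.76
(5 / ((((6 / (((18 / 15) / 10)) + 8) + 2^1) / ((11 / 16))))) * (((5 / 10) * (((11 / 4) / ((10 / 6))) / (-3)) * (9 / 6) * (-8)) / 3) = 121/1920 = 0.06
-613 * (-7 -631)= 391094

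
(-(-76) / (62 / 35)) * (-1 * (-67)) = 89110/31 = 2874.52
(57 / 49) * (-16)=-912/49 = -18.61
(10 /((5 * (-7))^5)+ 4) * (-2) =-84034996/10504375 = -8.00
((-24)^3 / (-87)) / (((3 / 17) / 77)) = 2010624/29 = 69331.86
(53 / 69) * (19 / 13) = 1007/897 = 1.12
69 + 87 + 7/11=1723/11 = 156.64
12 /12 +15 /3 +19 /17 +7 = 240/17 = 14.12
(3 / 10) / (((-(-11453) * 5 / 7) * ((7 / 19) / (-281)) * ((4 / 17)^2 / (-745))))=689708037/1832480 = 376.38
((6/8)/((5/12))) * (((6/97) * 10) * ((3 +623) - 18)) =65664/97 = 676.95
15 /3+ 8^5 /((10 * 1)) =16409/5 = 3281.80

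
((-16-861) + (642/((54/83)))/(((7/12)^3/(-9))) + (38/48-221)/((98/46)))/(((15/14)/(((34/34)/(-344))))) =376383181/3034080 = 124.05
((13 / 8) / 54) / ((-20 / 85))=-221/1728 = -0.13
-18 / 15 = -6/5 = -1.20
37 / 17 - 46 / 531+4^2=163297/9027 = 18.09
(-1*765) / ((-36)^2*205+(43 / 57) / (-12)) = -523260/181725077 = 0.00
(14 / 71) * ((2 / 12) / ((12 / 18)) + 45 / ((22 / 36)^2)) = 409087/17182 = 23.81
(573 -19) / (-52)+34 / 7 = -1055/182 = -5.80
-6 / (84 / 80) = -40/7 = -5.71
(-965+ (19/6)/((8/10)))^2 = 531994225/576 = 923601.09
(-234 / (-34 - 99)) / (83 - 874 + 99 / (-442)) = -103428/46512893 = 0.00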